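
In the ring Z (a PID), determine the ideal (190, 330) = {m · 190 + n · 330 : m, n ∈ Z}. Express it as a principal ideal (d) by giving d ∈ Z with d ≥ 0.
(190, 330) = (10); d = 10

In the PID Z, (a, b) is generated by gcd(a, b). Compute gcd(330, 190) with the extended Euclidean algorithm, tracking rows (r, s, t) with s·330 + t·190 = r:
  row A: (330, 1, 0)   [1·330 + 0·190 = 330]
  row B: (190, 0, 1)   [0·330 + 1·190 = 190]
  330 = 1·190 + 140   → row C = row A − 1·row B = (140, 1, −1)   [check: 1·330 − 1·190 = 140]
  190 = 1·140 + 50   → row D = row B − 1·row C = (50, −1, 2)   [check: −1·330 + 2·190 = 50]
  140 = 2·50 + 40   → row E = row C − 2·row D = (40, 3, −5)   [check: 3·330 − 5·190 = 40]
  50 = 1·40 + 10   → row F = row D − 1·row E = (10, −4, 7)   [check: −4·330 + 7·190 = 10]
  40 = 4·10 + 0   → remainder 0, stop. gcd = 10 (last nonzero row F).
So gcd(190, 330) = 10, with Bézout identity −4·330 + 7·190 = 10. Containment (⊇): the Bézout identity exhibits 10 as an element of (190, 330), giving (10) ⊆ (190, 330). Containment (⊆): since 10 | 190 and 10 | 330 (190 = 10·19, 330 = 10·33), every Z-linear combination of 190 and 330 is divisible by 10, so (190, 330) ⊆ (10). Therefore (190, 330) = (10), d = 10.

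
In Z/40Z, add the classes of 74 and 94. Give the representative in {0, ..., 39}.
8

Reduce the summands first: 74 ≡ 34, 94 ≡ 14 (mod 40), so 74 + 94 ≡ 34 + 14 (mod 40). 34 + 14 = 48; 48 = 1·40 + 8, so (74 + 94) mod 40 = 8.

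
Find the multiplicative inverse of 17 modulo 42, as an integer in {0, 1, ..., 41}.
17^(−1) ≡ 5 (mod 42)

Apply the extended Euclidean algorithm to (42, 17), tracking rows (r, s, t) with s·42 + t·17 = r. Each division r_prev = q·r_cur + r_new produces the new row as (previous row) − q·(current row):
  row A: (42, 1, 0)   [1·42 + 0·17 = 42]
  row B: (17, 0, 1)   [0·42 + 1·17 = 17]
  42 = 2·17 + 8   → row C = row A − 2·row B = (8, 1, −2)   [check: 1·42 − 2·17 = 8]
  17 = 2·8 + 1   → row D = row B − 2·row C = (1, −2, 5)   [check: −2·42 + 5·17 = 1]
  8 = 8·1 + 0   → remainder 0, stop. gcd = 1 (last nonzero row D).
The gcd is 1, so 17 is invertible mod 42. The last nonzero row gives −2·42 + 5·17 = 1, so t = 5. So 17^(−1) ≡ 5 (mod 42). Verify: 17 · 5 = 85 ≡ 1 (mod 42). ✓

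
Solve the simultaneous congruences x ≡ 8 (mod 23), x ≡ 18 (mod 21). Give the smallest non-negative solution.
x ≡ 123 (mod 483); the representative in [0, 483) is 123

The moduli 23, 21 are pairwise coprime, so by the CRT there is a unique solution mod 23·21 = 483.
Solve by successive substitution. Start with x ≡ 8 (mod 23).
  Combine with x ≡ 18 (mod 21): write x = 8 + 23·t and require 8 + 23·t ≡ 18 (mod 21), i.e. 23·t ≡ 18 − 8 ≡ 10 (mod 21). Since 23^(−1) ≡ 11 (mod 21) (23 ≡ 2 (mod 21)), t ≡ 11·10 ≡ 5 (mod 21). So x ≡ 8 + 23·5 = 123 (mod 483).
Unique solution in [0, 483): x = 123.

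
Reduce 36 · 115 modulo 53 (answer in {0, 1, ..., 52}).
6

Reduce the factors first: 115 ≡ 9 (mod 53), so 36 · 115 ≡ 36 · 9 (mod 53). 36 · 9 = 324. Dividing by 53: 324 = 6·53 + 6. So (36 · 115) mod 53 = 6.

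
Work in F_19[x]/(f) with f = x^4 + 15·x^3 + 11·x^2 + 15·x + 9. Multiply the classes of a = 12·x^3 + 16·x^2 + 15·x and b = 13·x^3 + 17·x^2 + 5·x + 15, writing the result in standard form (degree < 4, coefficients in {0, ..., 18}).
Multiply as integer polynomials: a · b = 156·x^6 + 412·x^5 + 527·x^4 + 515·x^3 + 315·x^2 + 225·x. Reducing coefficients mod 19: a · b ≡ 4·x^6 + 13·x^5 + 14·x^4 + 2·x^3 + 11·x^2 + 16·x. Now divide by f(x) = x^4 + 15·x^3 + 11·x^2 + 15·x + 9 in F_19[x], eliminating the leading term at each step:
  leading term 4·x^6: subtract (4·x^2)·f(x) = 4·x^6 + 3·x^5 + 6·x^4 + 3·x^3 + 17·x^2, leaving 10·x^5 + 8·x^4 + 18·x^3 + 13·x^2 + 16·x (coefficients mod 19)
  leading term 10·x^5: subtract (10·x)·f(x) = 10·x^5 + 17·x^4 + 15·x^3 + 17·x^2 + 14·x, leaving 10·x^4 + 3·x^3 + 15·x^2 + 2·x (coefficients mod 19)
  leading term 10·x^4: subtract (10)·f(x) = 10·x^4 + 17·x^3 + 15·x^2 + 17·x + 14, leaving 5·x^3 + 4·x + 5 (coefficients mod 19)
The degree is now < 4, so this is the remainder. Hence a · b ≡ 5·x^3 + 4·x + 5 in F_19[x]/(f).

Final answer: a · b ≡ 5·x^3 + 4·x + 5 (mod f(x))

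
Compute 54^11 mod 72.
Use repeated squaring. Binary(11) = 1011. Walk through the bits of the exponent 11 left-to-right: at each bit after the leading one, square the running value, then multiply by 54 if the bit is 1 (always reducing mod 72):
  bit 1 = 1 (leading): start with 54.
  bit 2 = 0: square 54^2 = 2916 ≡ 36 (mod 72).
  bit 3 = 1: square 36^2 = 1296 ≡ 0; bit is 1, so multiply 0·54 = 0 (mod 72).
  bit 4 = 1: square 0^2 = 0; bit is 1, so multiply 0·54 = 0 (mod 72).
Final value: 54^11 ≡ 0 (mod 72).

Final answer: 0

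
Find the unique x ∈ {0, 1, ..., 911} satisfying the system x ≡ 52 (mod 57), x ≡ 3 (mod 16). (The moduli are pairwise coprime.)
x ≡ 451 (mod 912); the representative in [0, 912) is 451

The moduli 57, 16 are pairwise coprime, so by the CRT there is a unique solution mod 57·16 = 912.
Solve by successive substitution. Start with x ≡ 52 (mod 57).
  Combine with x ≡ 3 (mod 16): write x = 52 + 57·t and require 52 + 57·t ≡ 3 (mod 16), i.e. 57·t ≡ 3 − 52 ≡ 15 (mod 16). Since 57^(−1) ≡ 9 (mod 16) (57 ≡ 9 (mod 16)), t ≡ 9·15 ≡ 7 (mod 16). So x ≡ 52 + 57·7 = 451 (mod 912).
Unique solution in [0, 912): x = 451.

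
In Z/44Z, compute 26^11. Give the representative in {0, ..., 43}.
Use repeated squaring. Binary(11) = 1011. Walk through the bits of the exponent 11 left-to-right: at each bit after the leading one, square the running value, then multiply by 26 if the bit is 1 (always reducing mod 44):
  bit 1 = 1 (leading): start with 26.
  bit 2 = 0: square 26^2 = 676 ≡ 16 (mod 44).
  bit 3 = 1: square 16^2 = 256 ≡ 36; bit is 1, so multiply 36·26 = 936 ≡ 12 (mod 44).
  bit 4 = 1: square 12^2 = 144 ≡ 12; bit is 1, so multiply 12·26 = 312 ≡ 4 (mod 44).
Final value: 26^11 ≡ 4 (mod 44).

Final answer: 4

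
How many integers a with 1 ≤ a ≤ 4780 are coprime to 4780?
The number of a ∈ {1, ..., 4780} with gcd(a, 4780) = 1 is by definition Euler's totient φ(4780). φ is multiplicative, with φ(p^e) = p^e − p^(e−1). Factorise 4780 = 2^2 · 5 · 239. Then
  φ(4780) = (2^2 − 2^1) · (5 − 1) · (239 − 1) = 2 · 4 · 238 = 1904.
So there are 1904 such integers.

Final answer: 1904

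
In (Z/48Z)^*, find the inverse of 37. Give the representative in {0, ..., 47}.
Apply the extended Euclidean algorithm to (48, 37), tracking rows (r, s, t) with s·48 + t·37 = r. Each division r_prev = q·r_cur + r_new produces the new row as (previous row) − q·(current row):
  row A: (48, 1, 0)   [1·48 + 0·37 = 48]
  row B: (37, 0, 1)   [0·48 + 1·37 = 37]
  48 = 1·37 + 11   → row C = row A − 1·row B = (11, 1, −1)   [check: 1·48 − 1·37 = 11]
  37 = 3·11 + 4   → row D = row B − 3·row C = (4, −3, 4)   [check: −3·48 + 4·37 = 4]
  11 = 2·4 + 3   → row E = row C − 2·row D = (3, 7, −9)   [check: 7·48 − 9·37 = 3]
  4 = 1·3 + 1   → row F = row D − 1·row E = (1, −10, 13)   [check: −10·48 + 13·37 = 1]
  3 = 3·1 + 0   → remainder 0, stop. gcd = 1 (last nonzero row F).
The gcd is 1, so 37 is invertible mod 48. The last nonzero row gives −10·48 + 13·37 = 1, so t = 13. So 37^(−1) ≡ 13 (mod 48). Verify: 37 · 13 = 481 ≡ 1 (mod 48). ✓

Final answer: 37^(−1) ≡ 13 (mod 48)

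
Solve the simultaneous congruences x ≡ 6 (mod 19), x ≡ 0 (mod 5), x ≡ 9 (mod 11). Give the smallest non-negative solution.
The moduli 19, 5, 11 are pairwise coprime, so by the CRT there is a unique solution mod 19·5·11 = 1045.
Solve by successive substitution. Start with x ≡ 6 (mod 19).
  Combine with x ≡ 0 (mod 5): write x = 6 + 19·t and require 6 + 19·t ≡ 0 (mod 5), i.e. 19·t ≡ 0 − 6 ≡ 4 (mod 5). Since 19^(−1) ≡ 4 (mod 5) (19 ≡ 4 (mod 5)), t ≡ 4·4 ≡ 1 (mod 5). So x ≡ 6 + 19·1 = 25 (mod 95).
  Combine with x ≡ 9 (mod 11): write x = 25 + 95·t and require 25 + 95·t ≡ 9 (mod 11), i.e. 95·t ≡ 9 − 25 ≡ 6 (mod 11). Since 95^(−1) ≡ 8 (mod 11) (95 ≡ 7 (mod 11)), t ≡ 8·6 ≡ 4 (mod 11). So x ≡ 25 + 95·4 = 405 (mod 1045).
Unique solution in [0, 1045): x = 405.

Final answer: x ≡ 405 (mod 1045); the representative in [0, 1045) is 405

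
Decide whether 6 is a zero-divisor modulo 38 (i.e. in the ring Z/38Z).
YES

gcd(6, 38) = 2 > 1, so 6 is not a unit in Z/38Z. In Z/nZ every nonzero non-unit is a zero-divisor: explicitly, take b = 38/gcd = 19 ≠ 0 (mod 38); then 6·19 = 114 = 3·38, i.e. 6·19 ≡ 0 (mod 38). So 6 is a zero-divisor.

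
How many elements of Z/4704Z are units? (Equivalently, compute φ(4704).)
Z/4704Z has φ(4704) = 1344 units

An element a ∈ Z/4704Z is a unit iff gcd(a, 4704) = 1, so the number of units is φ(4704). φ is multiplicative, with φ(p^e) = p^e − p^(e−1). Factorise 4704 = 2^5 · 3 · 7^2. Then
  φ(4704) = (2^5 − 2^4) · (3 − 1) · (7^2 − 7^1) = 16 · 2 · 42 = 1344.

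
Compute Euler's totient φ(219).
φ(219) = 144

φ is multiplicative, with φ(p^e) = p^e − p^(e−1). Factorise 219 = 3 · 73. Then
  φ(219) = (3 − 1) · (73 − 1) = 2 · 72 = 144.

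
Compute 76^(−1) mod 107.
Apply the extended Euclidean algorithm to (107, 76), tracking rows (r, s, t) with s·107 + t·76 = r. Each division r_prev = q·r_cur + r_new produces the new row as (previous row) − q·(current row):
  row A: (107, 1, 0)   [1·107 + 0·76 = 107]
  row B: (76, 0, 1)   [0·107 + 1·76 = 76]
  107 = 1·76 + 31   → row C = row A − 1·row B = (31, 1, −1)   [check: 1·107 − 1·76 = 31]
  76 = 2·31 + 14   → row D = row B − 2·row C = (14, −2, 3)   [check: −2·107 + 3·76 = 14]
  31 = 2·14 + 3   → row E = row C − 2·row D = (3, 5, −7)   [check: 5·107 − 7·76 = 3]
  14 = 4·3 + 2   → row F = row D − 4·row E = (2, −22, 31)   [check: −22·107 + 31·76 = 2]
  3 = 1·2 + 1   → row G = row E − 1·row F = (1, 27, −38)   [check: 27·107 − 38·76 = 1]
  2 = 2·1 + 0   → remainder 0, stop. gcd = 1 (last nonzero row G).
The gcd is 1, so 76 is invertible mod 107. The last nonzero row gives 27·107 − 38·76 = 1, so t = −38. So 76^(−1) ≡ −38 ≡ 69 (mod 107). Verify: 76 · 69 = 5244 ≡ 1 (mod 107). ✓

Final answer: 76^(−1) ≡ 69 (mod 107)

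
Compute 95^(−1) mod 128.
95^(−1) ≡ 31 (mod 128)

Apply the extended Euclidean algorithm to (128, 95), tracking rows (r, s, t) with s·128 + t·95 = r. Each division r_prev = q·r_cur + r_new produces the new row as (previous row) − q·(current row):
  row A: (128, 1, 0)   [1·128 + 0·95 = 128]
  row B: (95, 0, 1)   [0·128 + 1·95 = 95]
  128 = 1·95 + 33   → row C = row A − 1·row B = (33, 1, −1)   [check: 1·128 − 1·95 = 33]
  95 = 2·33 + 29   → row D = row B − 2·row C = (29, −2, 3)   [check: −2·128 + 3·95 = 29]
  33 = 1·29 + 4   → row E = row C − 1·row D = (4, 3, −4)   [check: 3·128 − 4·95 = 4]
  29 = 7·4 + 1   → row F = row D − 7·row E = (1, −23, 31)   [check: −23·128 + 31·95 = 1]
  4 = 4·1 + 0   → remainder 0, stop. gcd = 1 (last nonzero row F).
The gcd is 1, so 95 is invertible mod 128. The last nonzero row gives −23·128 + 31·95 = 1, so t = 31. So 95^(−1) ≡ 31 (mod 128). Verify: 95 · 31 = 2945 ≡ 1 (mod 128). ✓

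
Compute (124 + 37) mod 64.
33

Reduce the summands first: 124 ≡ 60 (mod 64), so 124 + 37 ≡ 60 + 37 (mod 64). 60 + 37 = 97; 97 = 1·64 + 33, so (124 + 37) mod 64 = 33.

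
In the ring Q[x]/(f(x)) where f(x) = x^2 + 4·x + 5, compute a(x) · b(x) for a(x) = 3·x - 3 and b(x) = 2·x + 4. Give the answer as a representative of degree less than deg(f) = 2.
First multiply in Q[x] without reducing: a · b = 6·x^2 + 6·x - 12. Now divide by f(x) = x^2 + 4·x + 5, eliminating the leading term at each step:
  leading term 6·x^2: subtract (6)·f(x) = 6·x^2 + 24·x + 30, leaving -18·x - 42
The degree is now < 2, so this is the remainder. Hence a · b ≡ -18·x - 42 in Q[x]/(f).

Final answer: a · b ≡ -18·x - 42 (mod f(x))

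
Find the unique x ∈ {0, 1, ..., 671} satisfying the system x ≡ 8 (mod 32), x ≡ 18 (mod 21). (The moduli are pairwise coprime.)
The moduli 32, 21 are pairwise coprime, so by the CRT there is a unique solution mod 32·21 = 672.
Solve by successive substitution. Start with x ≡ 8 (mod 32).
  Combine with x ≡ 18 (mod 21): write x = 8 + 32·t and require 8 + 32·t ≡ 18 (mod 21), i.e. 32·t ≡ 18 − 8 ≡ 10 (mod 21). Since 32^(−1) ≡ 2 (mod 21) (32 ≡ 11 (mod 21)), t ≡ 2·10 ≡ 20 (mod 21). So x ≡ 8 + 32·20 = 648 (mod 672).
Unique solution in [0, 672): x = 648.

Final answer: x ≡ 648 (mod 672); the representative in [0, 672) is 648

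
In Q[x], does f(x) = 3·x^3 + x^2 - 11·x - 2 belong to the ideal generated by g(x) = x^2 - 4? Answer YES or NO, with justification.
NO

In Q[x] the ideal (g) consists of all multiples of g, so f ∈ (g) iff g | f, i.e. iff the remainder of f on division by g is 0. Divide f by g (g is monic, so eliminate the leading term of the running remainder at each step):
  leading term 3·x^3: subtract (3·x)·g(x) = 3·x^3 - 12·x, leaving x^2 + x - 2
  leading term x^2: subtract (1)·g(x) = x^2 - 4, leaving x + 2
The remainder r(x) = x + 2 ≠ 0 (and deg r < deg g), so g ∤ f, i.e. f ∉ (g).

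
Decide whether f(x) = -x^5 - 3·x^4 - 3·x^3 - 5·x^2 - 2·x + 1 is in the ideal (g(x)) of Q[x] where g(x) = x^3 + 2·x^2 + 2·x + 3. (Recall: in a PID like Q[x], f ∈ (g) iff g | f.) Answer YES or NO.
In Q[x] the ideal (g) consists of all multiples of g, so f ∈ (g) iff g | f, i.e. iff the remainder of f on division by g is 0. Divide f by g (g is monic, so eliminate the leading term of the running remainder at each step):
  leading term -x^5: subtract (-x^2)·g(x) = -x^5 - 2·x^4 - 2·x^3 - 3·x^2, leaving -x^4 - x^3 - 2·x^2 - 2·x + 1
  leading term -x^4: subtract (-x)·g(x) = -x^4 - 2·x^3 - 2·x^2 - 3·x, leaving x^3 + x + 1
  leading term x^3: subtract (1)·g(x) = x^3 + 2·x^2 + 2·x + 3, leaving -2·x^2 - x - 2
The remainder r(x) = -2·x^2 - x - 2 ≠ 0 (and deg r < deg g), so g ∤ f, i.e. f ∉ (g).

Final answer: NO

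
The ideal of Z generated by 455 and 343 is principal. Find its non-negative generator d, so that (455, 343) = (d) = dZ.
(455, 343) = (7); d = 7

In the PID Z, (a, b) is generated by gcd(a, b). Compute gcd(455, 343) with the extended Euclidean algorithm, tracking rows (r, s, t) with s·455 + t·343 = r:
  row A: (455, 1, 0)   [1·455 + 0·343 = 455]
  row B: (343, 0, 1)   [0·455 + 1·343 = 343]
  455 = 1·343 + 112   → row C = row A − 1·row B = (112, 1, −1)   [check: 1·455 − 1·343 = 112]
  343 = 3·112 + 7   → row D = row B − 3·row C = (7, −3, 4)   [check: −3·455 + 4·343 = 7]
  112 = 16·7 + 0   → remainder 0, stop. gcd = 7 (last nonzero row D).
So gcd(455, 343) = 7, with Bézout identity −3·455 + 4·343 = 7. Containment (⊇): the Bézout identity exhibits 7 as an element of (455, 343), giving (7) ⊆ (455, 343). Containment (⊆): since 7 | 455 and 7 | 343 (455 = 7·65, 343 = 7·49), every Z-linear combination of 455 and 343 is divisible by 7, so (455, 343) ⊆ (7). Therefore (455, 343) = (7), d = 7.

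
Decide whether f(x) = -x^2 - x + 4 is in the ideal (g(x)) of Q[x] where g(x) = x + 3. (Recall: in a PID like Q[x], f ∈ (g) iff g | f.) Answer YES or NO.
NO

In Q[x] the ideal (g) consists of all multiples of g, so f ∈ (g) iff g | f, i.e. iff the remainder of f on division by g is 0. Divide f by g (g is monic, so eliminate the leading term of the running remainder at each step):
  leading term -x^2: subtract (-x)·g(x) = -x^2 - 3·x, leaving 2·x + 4
  leading term 2·x: subtract (2)·g(x) = 2·x + 6, leaving -2
The remainder r(x) = -2 ≠ 0 (and deg r < deg g), so g ∤ f, i.e. f ∉ (g).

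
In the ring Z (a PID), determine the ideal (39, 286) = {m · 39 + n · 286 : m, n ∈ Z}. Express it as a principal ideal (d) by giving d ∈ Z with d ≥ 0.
(39, 286) = (13); d = 13

In the PID Z, (a, b) is generated by gcd(a, b). Compute gcd(286, 39) with the extended Euclidean algorithm, tracking rows (r, s, t) with s·286 + t·39 = r:
  row A: (286, 1, 0)   [1·286 + 0·39 = 286]
  row B: (39, 0, 1)   [0·286 + 1·39 = 39]
  286 = 7·39 + 13   → row C = row A − 7·row B = (13, 1, −7)   [check: 1·286 − 7·39 = 13]
  39 = 3·13 + 0   → remainder 0, stop. gcd = 13 (last nonzero row C).
So gcd(39, 286) = 13, with Bézout identity 1·286 − 7·39 = 13. Containment (⊇): the Bézout identity exhibits 13 as an element of (39, 286), giving (13) ⊆ (39, 286). Containment (⊆): since 13 | 39 and 13 | 286 (39 = 13·3, 286 = 13·22), every Z-linear combination of 39 and 286 is divisible by 13, so (39, 286) ⊆ (13). Therefore (39, 286) = (13), d = 13.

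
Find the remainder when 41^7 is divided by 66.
35

Use repeated squaring. Binary(7) = 111. Walk through the bits of the exponent 7 left-to-right: at each bit after the leading one, square the running value, then multiply by 41 if the bit is 1 (always reducing mod 66):
  bit 1 = 1 (leading): start with 41.
  bit 2 = 1: square 41^2 = 1681 ≡ 31; bit is 1, so multiply 31·41 = 1271 ≡ 17 (mod 66).
  bit 3 = 1: square 17^2 = 289 ≡ 25; bit is 1, so multiply 25·41 = 1025 ≡ 35 (mod 66).
Final value: 41^7 ≡ 35 (mod 66).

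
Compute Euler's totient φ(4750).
φ is multiplicative, with φ(p^e) = p^e − p^(e−1). Factorise 4750 = 2 · 5^3 · 19. Then
  φ(4750) = (2 − 1) · (5^3 − 5^2) · (19 − 1) = 1 · 100 · 18 = 1800.

Final answer: φ(4750) = 1800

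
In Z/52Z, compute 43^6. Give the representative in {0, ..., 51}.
1

Use repeated squaring. Binary(6) = 110. Walk through the bits of the exponent 6 left-to-right: at each bit after the leading one, square the running value, then multiply by 43 if the bit is 1 (always reducing mod 52):
  bit 1 = 1 (leading): start with 43.
  bit 2 = 1: square 43^2 = 1849 ≡ 29; bit is 1, so multiply 29·43 = 1247 ≡ 51 (mod 52).
  bit 3 = 0: square 51^2 = 2601 ≡ 1 (mod 52).
Final value: 43^6 ≡ 1 (mod 52).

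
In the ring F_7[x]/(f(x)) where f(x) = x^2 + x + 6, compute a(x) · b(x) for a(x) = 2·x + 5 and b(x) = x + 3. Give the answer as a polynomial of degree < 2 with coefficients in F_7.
a · b ≡ 2·x + 3 (mod f(x))

Multiply as integer polynomials: a · b = 2·x^2 + 11·x + 15. Reducing coefficients mod 7: a · b ≡ 2·x^2 + 4·x + 1. Now divide by f(x) = x^2 + x + 6 in F_7[x], eliminating the leading term at each step:
  leading term 2·x^2: subtract (2)·f(x) = 2·x^2 + 2·x + 5, leaving 2·x + 3 (coefficients mod 7)
The degree is now < 2, so this is the remainder. Hence a · b ≡ 2·x + 3 in F_7[x]/(f).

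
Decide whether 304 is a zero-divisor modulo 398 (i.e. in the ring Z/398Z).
gcd(304, 398) = 2 > 1, so 304 is not a unit in Z/398Z. In Z/nZ every nonzero non-unit is a zero-divisor: explicitly, take b = 398/gcd = 199 ≠ 0 (mod 398); then 304·199 = 60496 = 152·398, i.e. 304·199 ≡ 0 (mod 398). So 304 is a zero-divisor.

Final answer: YES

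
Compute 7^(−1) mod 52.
Apply the extended Euclidean algorithm to (52, 7), tracking rows (r, s, t) with s·52 + t·7 = r. Each division r_prev = q·r_cur + r_new produces the new row as (previous row) − q·(current row):
  row A: (52, 1, 0)   [1·52 + 0·7 = 52]
  row B: (7, 0, 1)   [0·52 + 1·7 = 7]
  52 = 7·7 + 3   → row C = row A − 7·row B = (3, 1, −7)   [check: 1·52 − 7·7 = 3]
  7 = 2·3 + 1   → row D = row B − 2·row C = (1, −2, 15)   [check: −2·52 + 15·7 = 1]
  3 = 3·1 + 0   → remainder 0, stop. gcd = 1 (last nonzero row D).
The gcd is 1, so 7 is invertible mod 52. The last nonzero row gives −2·52 + 15·7 = 1, so t = 15. So 7^(−1) ≡ 15 (mod 52). Verify: 7 · 15 = 105 ≡ 1 (mod 52). ✓

Final answer: 7^(−1) ≡ 15 (mod 52)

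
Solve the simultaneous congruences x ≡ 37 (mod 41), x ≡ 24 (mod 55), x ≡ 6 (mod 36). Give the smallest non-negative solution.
x ≡ 8934 (mod 81180); the representative in [0, 81180) is 8934

The moduli 41, 55, 36 are pairwise coprime, so by the CRT there is a unique solution mod 41·55·36 = 81180.
Solve by successive substitution. Start with x ≡ 37 (mod 41).
  Combine with x ≡ 24 (mod 55): write x = 37 + 41·t and require 37 + 41·t ≡ 24 (mod 55), i.e. 41·t ≡ 24 − 37 ≡ 42 (mod 55). Since 41^(−1) ≡ 51 (mod 55), t ≡ 51·42 ≡ 52 (mod 55). So x ≡ 37 + 41·52 = 2169 (mod 2255).
  Combine with x ≡ 6 (mod 36): write x = 2169 + 2255·t and require 2169 + 2255·t ≡ 6 (mod 36), i.e. 2255·t ≡ 6 − 2169 ≡ 33 (mod 36). Since 2255^(−1) ≡ 11 (mod 36) (2255 ≡ 23 (mod 36)), t ≡ 11·33 ≡ 3 (mod 36). So x ≡ 2169 + 2255·3 = 8934 (mod 81180).
Unique solution in [0, 81180): x = 8934.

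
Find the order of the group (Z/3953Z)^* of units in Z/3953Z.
(Z/3953Z)^* consists of the classes a with gcd(a, 3953) = 1, so its order is φ(3953). φ is multiplicative, with φ(p^e) = p^e − p^(e−1). Factorise 3953 = 59 · 67. Then
  φ(3953) = (59 − 1) · (67 − 1) = 58 · 66 = 3828.
Thus |(Z/3953Z)^*| = 3828.

Final answer: |(Z/3953Z)^*| = 3828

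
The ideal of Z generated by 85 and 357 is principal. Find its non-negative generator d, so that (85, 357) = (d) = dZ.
In the PID Z, (a, b) is generated by gcd(a, b). Compute gcd(357, 85) with the extended Euclidean algorithm, tracking rows (r, s, t) with s·357 + t·85 = r:
  row A: (357, 1, 0)   [1·357 + 0·85 = 357]
  row B: (85, 0, 1)   [0·357 + 1·85 = 85]
  357 = 4·85 + 17   → row C = row A − 4·row B = (17, 1, −4)   [check: 1·357 − 4·85 = 17]
  85 = 5·17 + 0   → remainder 0, stop. gcd = 17 (last nonzero row C).
So gcd(85, 357) = 17, with Bézout identity 1·357 − 4·85 = 17. Containment (⊇): the Bézout identity exhibits 17 as an element of (85, 357), giving (17) ⊆ (85, 357). Containment (⊆): since 17 | 85 and 17 | 357 (85 = 17·5, 357 = 17·21), every Z-linear combination of 85 and 357 is divisible by 17, so (85, 357) ⊆ (17). Therefore (85, 357) = (17), d = 17.

Final answer: (85, 357) = (17); d = 17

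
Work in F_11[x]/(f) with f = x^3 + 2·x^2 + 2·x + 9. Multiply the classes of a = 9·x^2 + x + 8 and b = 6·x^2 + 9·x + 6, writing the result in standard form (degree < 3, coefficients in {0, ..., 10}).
Multiply as integer polynomials: a · b = 54·x^4 + 87·x^3 + 111·x^2 + 78·x + 48. Reducing coefficients mod 11: a · b ≡ 10·x^4 + 10·x^3 + x^2 + x + 4. Now divide by f(x) = x^3 + 2·x^2 + 2·x + 9 in F_11[x], eliminating the leading term at each step:
  leading term 10·x^4: subtract (10·x)·f(x) = 10·x^4 + 9·x^3 + 9·x^2 + 2·x, leaving x^3 + 3·x^2 + 10·x + 4 (coefficients mod 11)
  leading term x^3: subtract (1)·f(x) = x^3 + 2·x^2 + 2·x + 9, leaving x^2 + 8·x + 6 (coefficients mod 11)
The degree is now < 3, so this is the remainder. Hence a · b ≡ x^2 + 8·x + 6 in F_11[x]/(f).

Final answer: a · b ≡ x^2 + 8·x + 6 (mod f(x))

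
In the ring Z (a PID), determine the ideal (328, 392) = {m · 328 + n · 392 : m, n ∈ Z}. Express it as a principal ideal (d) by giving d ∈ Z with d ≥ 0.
(328, 392) = (8); d = 8

In the PID Z, (a, b) is generated by gcd(a, b). Compute gcd(392, 328) with the extended Euclidean algorithm, tracking rows (r, s, t) with s·392 + t·328 = r:
  row A: (392, 1, 0)   [1·392 + 0·328 = 392]
  row B: (328, 0, 1)   [0·392 + 1·328 = 328]
  392 = 1·328 + 64   → row C = row A − 1·row B = (64, 1, −1)   [check: 1·392 − 1·328 = 64]
  328 = 5·64 + 8   → row D = row B − 5·row C = (8, −5, 6)   [check: −5·392 + 6·328 = 8]
  64 = 8·8 + 0   → remainder 0, stop. gcd = 8 (last nonzero row D).
So gcd(328, 392) = 8, with Bézout identity −5·392 + 6·328 = 8. Containment (⊇): the Bézout identity exhibits 8 as an element of (328, 392), giving (8) ⊆ (328, 392). Containment (⊆): since 8 | 328 and 8 | 392 (328 = 8·41, 392 = 8·49), every Z-linear combination of 328 and 392 is divisible by 8, so (328, 392) ⊆ (8). Therefore (328, 392) = (8), d = 8.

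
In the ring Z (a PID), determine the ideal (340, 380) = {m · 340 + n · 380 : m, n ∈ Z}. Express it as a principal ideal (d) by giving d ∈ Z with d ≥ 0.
In the PID Z, (a, b) is generated by gcd(a, b). Compute gcd(380, 340) with the extended Euclidean algorithm, tracking rows (r, s, t) with s·380 + t·340 = r:
  row A: (380, 1, 0)   [1·380 + 0·340 = 380]
  row B: (340, 0, 1)   [0·380 + 1·340 = 340]
  380 = 1·340 + 40   → row C = row A − 1·row B = (40, 1, −1)   [check: 1·380 − 1·340 = 40]
  340 = 8·40 + 20   → row D = row B − 8·row C = (20, −8, 9)   [check: −8·380 + 9·340 = 20]
  40 = 2·20 + 0   → remainder 0, stop. gcd = 20 (last nonzero row D).
So gcd(340, 380) = 20, with Bézout identity −8·380 + 9·340 = 20. Containment (⊇): the Bézout identity exhibits 20 as an element of (340, 380), giving (20) ⊆ (340, 380). Containment (⊆): since 20 | 340 and 20 | 380 (340 = 20·17, 380 = 20·19), every Z-linear combination of 340 and 380 is divisible by 20, so (340, 380) ⊆ (20). Therefore (340, 380) = (20), d = 20.

Final answer: (340, 380) = (20); d = 20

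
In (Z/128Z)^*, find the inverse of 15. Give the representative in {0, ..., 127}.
15^(−1) ≡ 111 (mod 128)

Apply the extended Euclidean algorithm to (128, 15), tracking rows (r, s, t) with s·128 + t·15 = r. Each division r_prev = q·r_cur + r_new produces the new row as (previous row) − q·(current row):
  row A: (128, 1, 0)   [1·128 + 0·15 = 128]
  row B: (15, 0, 1)   [0·128 + 1·15 = 15]
  128 = 8·15 + 8   → row C = row A − 8·row B = (8, 1, −8)   [check: 1·128 − 8·15 = 8]
  15 = 1·8 + 7   → row D = row B − 1·row C = (7, −1, 9)   [check: −1·128 + 9·15 = 7]
  8 = 1·7 + 1   → row E = row C − 1·row D = (1, 2, −17)   [check: 2·128 − 17·15 = 1]
  7 = 7·1 + 0   → remainder 0, stop. gcd = 1 (last nonzero row E).
The gcd is 1, so 15 is invertible mod 128. The last nonzero row gives 2·128 − 17·15 = 1, so t = −17. So 15^(−1) ≡ −17 ≡ 111 (mod 128). Verify: 15 · 111 = 1665 ≡ 1 (mod 128). ✓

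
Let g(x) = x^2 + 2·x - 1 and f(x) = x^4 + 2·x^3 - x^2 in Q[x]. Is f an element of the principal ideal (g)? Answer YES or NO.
YES

In Q[x] the ideal (g) consists of all multiples of g, so f ∈ (g) iff g | f, i.e. iff the remainder of f on division by g is 0. Divide f by g (g is monic, so eliminate the leading term of the running remainder at each step):
  leading term x^4: subtract (x^2)·g(x) = x^4 + 2·x^3 - x^2, leaving 0
The remainder is 0, so f(x) = g(x) · h(x) with h(x) = x^2. Hence g | f, i.e. f ∈ (g).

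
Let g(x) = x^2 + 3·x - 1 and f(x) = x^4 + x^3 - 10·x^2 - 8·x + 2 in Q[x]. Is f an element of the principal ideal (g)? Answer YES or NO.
In Q[x] the ideal (g) consists of all multiples of g, so f ∈ (g) iff g | f, i.e. iff the remainder of f on division by g is 0. Divide f by g (g is monic, so eliminate the leading term of the running remainder at each step):
  leading term x^4: subtract (x^2)·g(x) = x^4 + 3·x^3 - x^2, leaving -2·x^3 - 9·x^2 - 8·x + 2
  leading term -2·x^3: subtract (-2·x)·g(x) = -2·x^3 - 6·x^2 + 2·x, leaving -3·x^2 - 10·x + 2
  leading term -3·x^2: subtract (-3)·g(x) = -3·x^2 - 9·x + 3, leaving -x - 1
The remainder r(x) = -x - 1 ≠ 0 (and deg r < deg g), so g ∤ f, i.e. f ∉ (g).

Final answer: NO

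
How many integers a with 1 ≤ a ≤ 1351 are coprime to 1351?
The number of a ∈ {1, ..., 1351} with gcd(a, 1351) = 1 is by definition Euler's totient φ(1351). φ is multiplicative, with φ(p^e) = p^e − p^(e−1). Factorise 1351 = 7 · 193. Then
  φ(1351) = (7 − 1) · (193 − 1) = 6 · 192 = 1152.
So there are 1152 such integers.

Final answer: 1152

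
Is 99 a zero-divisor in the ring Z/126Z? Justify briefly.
gcd(99, 126) = 9 > 1, so 99 is not a unit in Z/126Z. In Z/nZ every nonzero non-unit is a zero-divisor: explicitly, take b = 126/gcd = 14 ≠ 0 (mod 126); then 99·14 = 1386 = 11·126, i.e. 99·14 ≡ 0 (mod 126). So 99 is a zero-divisor.

Final answer: YES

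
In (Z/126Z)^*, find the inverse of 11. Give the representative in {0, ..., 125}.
Apply the extended Euclidean algorithm to (126, 11), tracking rows (r, s, t) with s·126 + t·11 = r. Each division r_prev = q·r_cur + r_new produces the new row as (previous row) − q·(current row):
  row A: (126, 1, 0)   [1·126 + 0·11 = 126]
  row B: (11, 0, 1)   [0·126 + 1·11 = 11]
  126 = 11·11 + 5   → row C = row A − 11·row B = (5, 1, −11)   [check: 1·126 − 11·11 = 5]
  11 = 2·5 + 1   → row D = row B − 2·row C = (1, −2, 23)   [check: −2·126 + 23·11 = 1]
  5 = 5·1 + 0   → remainder 0, stop. gcd = 1 (last nonzero row D).
The gcd is 1, so 11 is invertible mod 126. The last nonzero row gives −2·126 + 23·11 = 1, so t = 23. So 11^(−1) ≡ 23 (mod 126). Verify: 11 · 23 = 253 ≡ 1 (mod 126). ✓

Final answer: 11^(−1) ≡ 23 (mod 126)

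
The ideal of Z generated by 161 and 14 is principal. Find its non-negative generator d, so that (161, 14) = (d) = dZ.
In the PID Z, (a, b) is generated by gcd(a, b). Compute gcd(161, 14) with the extended Euclidean algorithm, tracking rows (r, s, t) with s·161 + t·14 = r:
  row A: (161, 1, 0)   [1·161 + 0·14 = 161]
  row B: (14, 0, 1)   [0·161 + 1·14 = 14]
  161 = 11·14 + 7   → row C = row A − 11·row B = (7, 1, −11)   [check: 1·161 − 11·14 = 7]
  14 = 2·7 + 0   → remainder 0, stop. gcd = 7 (last nonzero row C).
So gcd(161, 14) = 7, with Bézout identity 1·161 − 11·14 = 7. Containment (⊇): the Bézout identity exhibits 7 as an element of (161, 14), giving (7) ⊆ (161, 14). Containment (⊆): since 7 | 161 and 7 | 14 (161 = 7·23, 14 = 7·2), every Z-linear combination of 161 and 14 is divisible by 7, so (161, 14) ⊆ (7). Therefore (161, 14) = (7), d = 7.

Final answer: (161, 14) = (7); d = 7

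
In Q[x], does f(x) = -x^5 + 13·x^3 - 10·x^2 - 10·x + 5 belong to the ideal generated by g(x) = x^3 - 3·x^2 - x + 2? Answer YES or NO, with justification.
In Q[x] the ideal (g) consists of all multiples of g, so f ∈ (g) iff g | f, i.e. iff the remainder of f on division by g is 0. Divide f by g (g is monic, so eliminate the leading term of the running remainder at each step):
  leading term -x^5: subtract (-x^2)·g(x) = -x^5 + 3·x^4 + x^3 - 2·x^2, leaving -3·x^4 + 12·x^3 - 8·x^2 - 10·x + 5
  leading term -3·x^4: subtract (-3·x)·g(x) = -3·x^4 + 9·x^3 + 3·x^2 - 6·x, leaving 3·x^3 - 11·x^2 - 4·x + 5
  leading term 3·x^3: subtract (3)·g(x) = 3·x^3 - 9·x^2 - 3·x + 6, leaving -2·x^2 - x - 1
The remainder r(x) = -2·x^2 - x - 1 ≠ 0 (and deg r < deg g), so g ∤ f, i.e. f ∉ (g).

Final answer: NO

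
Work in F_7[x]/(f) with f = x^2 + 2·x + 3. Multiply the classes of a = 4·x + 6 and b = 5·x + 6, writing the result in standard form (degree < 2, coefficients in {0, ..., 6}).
a · b ≡ 4 (mod f(x))

Multiply as integer polynomials: a · b = 20·x^2 + 54·x + 36. Reducing coefficients mod 7: a · b ≡ 6·x^2 + 5·x + 1. Now divide by f(x) = x^2 + 2·x + 3 in F_7[x], eliminating the leading term at each step:
  leading term 6·x^2: subtract (6)·f(x) = 6·x^2 + 5·x + 4, leaving 4 (coefficients mod 7)
The degree is now < 2, so this is the remainder. Hence a · b ≡ 4 in F_7[x]/(f).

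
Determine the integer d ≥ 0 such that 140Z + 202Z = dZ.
(140, 202) = (2); d = 2

In the PID Z, (a, b) is generated by gcd(a, b). Compute gcd(202, 140) with the extended Euclidean algorithm, tracking rows (r, s, t) with s·202 + t·140 = r:
  row A: (202, 1, 0)   [1·202 + 0·140 = 202]
  row B: (140, 0, 1)   [0·202 + 1·140 = 140]
  202 = 1·140 + 62   → row C = row A − 1·row B = (62, 1, −1)   [check: 1·202 − 1·140 = 62]
  140 = 2·62 + 16   → row D = row B − 2·row C = (16, −2, 3)   [check: −2·202 + 3·140 = 16]
  62 = 3·16 + 14   → row E = row C − 3·row D = (14, 7, −10)   [check: 7·202 − 10·140 = 14]
  16 = 1·14 + 2   → row F = row D − 1·row E = (2, −9, 13)   [check: −9·202 + 13·140 = 2]
  14 = 7·2 + 0   → remainder 0, stop. gcd = 2 (last nonzero row F).
So gcd(140, 202) = 2, with Bézout identity −9·202 + 13·140 = 2. Containment (⊇): the Bézout identity exhibits 2 as an element of (140, 202), giving (2) ⊆ (140, 202). Containment (⊆): since 2 | 140 and 2 | 202 (140 = 2·70, 202 = 2·101), every Z-linear combination of 140 and 202 is divisible by 2, so (140, 202) ⊆ (2). Therefore (140, 202) = (2), d = 2.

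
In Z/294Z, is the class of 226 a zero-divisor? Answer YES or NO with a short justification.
gcd(226, 294) = 2 > 1, so 226 is not a unit in Z/294Z. In Z/nZ every nonzero non-unit is a zero-divisor: explicitly, take b = 294/gcd = 147 ≠ 0 (mod 294); then 226·147 = 33222 = 113·294, i.e. 226·147 ≡ 0 (mod 294). So 226 is a zero-divisor.

Final answer: YES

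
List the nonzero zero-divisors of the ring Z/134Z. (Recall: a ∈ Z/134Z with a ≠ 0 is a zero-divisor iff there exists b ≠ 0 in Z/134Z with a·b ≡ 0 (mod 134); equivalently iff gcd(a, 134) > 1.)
nonzero zero-divisors of Z/134Z = {2, 4, 6, 8, 10, 12, 14, 16, 18, 20, 22, 24, 26, 28, 30, 32, 34, 36, 38, 40, 42, 44, 46, 48, 50, 52, 54, 56, 58, 60, 62, 64, 66, 67, 68, 70, 72, 74, 76, 78, 80, 82, 84, 86, 88, 90, 92, 94, 96, 98, 100, 102, 104, 106, 108, 110, 112, 114, 116, 118, 120, 122, 124, 126, 128, 130, 132}

An element a ∈ Z/134Z (with a ≠ 0) is a zero-divisor iff gcd(a, 134) > 1 (because a is a unit precisely when gcd(a, n) = 1, and in Z/nZ every nonzero, non-unit element is a zero-divisor). Scan a = 1, ..., 133 and keep those with gcd(a, 134) > 1:
  gcd(2, 134) = 2, gcd(4, 134) = 2, gcd(6, 134) = 2, gcd(8, 134) = 2, gcd(10, 134) = 2, gcd(12, 134) = 2, gcd(14, 134) = 2, gcd(16, 134) = 2, gcd(18, 134) = 2, gcd(20, 134) = 2, gcd(22, 134) = 2, gcd(24, 134) = 2, gcd(26, 134) = 2, gcd(28, 134) = 2, gcd(30, 134) = 2, gcd(32, 134) = 2, gcd(34, 134) = 2, gcd(36, 134) = 2, gcd(38, 134) = 2, gcd(40, 134) = 2, gcd(42, 134) = 2, gcd(44, 134) = 2, gcd(46, 134) = 2, gcd(48, 134) = 2, gcd(50, 134) = 2, gcd(52, 134) = 2, gcd(54, 134) = 2, gcd(56, 134) = 2, gcd(58, 134) = 2, gcd(60, 134) = 2, gcd(62, 134) = 2, gcd(64, 134) = 2, gcd(66, 134) = 2, gcd(67, 134) = 67, gcd(68, 134) = 2, gcd(70, 134) = 2, gcd(72, 134) = 2, gcd(74, 134) = 2, gcd(76, 134) = 2, gcd(78, 134) = 2, gcd(80, 134) = 2, gcd(82, 134) = 2, gcd(84, 134) = 2, gcd(86, 134) = 2, gcd(88, 134) = 2, gcd(90, 134) = 2, gcd(92, 134) = 2, gcd(94, 134) = 2, gcd(96, 134) = 2, gcd(98, 134) = 2, gcd(100, 134) = 2, gcd(102, 134) = 2, gcd(104, 134) = 2, gcd(106, 134) = 2, gcd(108, 134) = 2, gcd(110, 134) = 2, gcd(112, 134) = 2, gcd(114, 134) = 2, gcd(116, 134) = 2, gcd(118, 134) = 2, gcd(120, 134) = 2, gcd(122, 134) = 2, gcd(124, 134) = 2, gcd(126, 134) = 2, gcd(128, 134) = 2, gcd(130, 134) = 2, gcd(132, 134) = 2.
All other a ∈ {1, ..., 133} have gcd(a, 134) = 1 and are units. So the nonzero zero-divisors are exactly the 67 values of a appearing in this scan.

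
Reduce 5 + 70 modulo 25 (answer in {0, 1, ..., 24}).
0

Reduce the summands first: 70 ≡ 20 (mod 25), so 5 + 70 ≡ 5 + 20 (mod 25). 5 + 20 = 25; 25 = 1·25 + 0, so (5 + 70) mod 25 = 0.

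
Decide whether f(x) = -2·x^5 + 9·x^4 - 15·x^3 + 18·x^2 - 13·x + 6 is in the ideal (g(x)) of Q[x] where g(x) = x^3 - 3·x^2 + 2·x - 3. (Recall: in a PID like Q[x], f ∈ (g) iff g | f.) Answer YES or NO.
YES

In Q[x] the ideal (g) consists of all multiples of g, so f ∈ (g) iff g | f, i.e. iff the remainder of f on division by g is 0. Divide f by g (g is monic, so eliminate the leading term of the running remainder at each step):
  leading term -2·x^5: subtract (-2·x^2)·g(x) = -2·x^5 + 6·x^4 - 4·x^3 + 6·x^2, leaving 3·x^4 - 11·x^3 + 12·x^2 - 13·x + 6
  leading term 3·x^4: subtract (3·x)·g(x) = 3·x^4 - 9·x^3 + 6·x^2 - 9·x, leaving -2·x^3 + 6·x^2 - 4·x + 6
  leading term -2·x^3: subtract (-2)·g(x) = -2·x^3 + 6·x^2 - 4·x + 6, leaving 0
The remainder is 0, so f(x) = g(x) · h(x) with h(x) = -2·x^2 + 3·x - 2. Hence g | f, i.e. f ∈ (g).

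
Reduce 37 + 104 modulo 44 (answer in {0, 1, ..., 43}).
9

Reduce the summands first: 104 ≡ 16 (mod 44), so 37 + 104 ≡ 37 + 16 (mod 44). 37 + 16 = 53; 53 = 1·44 + 9, so (37 + 104) mod 44 = 9.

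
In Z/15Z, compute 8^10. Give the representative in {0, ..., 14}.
Use repeated squaring. Binary(10) = 1010. Walk through the bits of the exponent 10 left-to-right: at each bit after the leading one, square the running value, then multiply by 8 if the bit is 1 (always reducing mod 15):
  bit 1 = 1 (leading): start with 8.
  bit 2 = 0: square 8^2 = 64 ≡ 4 (mod 15).
  bit 3 = 1: square 4^2 = 16 ≡ 1; bit is 1, so multiply 1·8 = 8 (mod 15).
  bit 4 = 0: square 8^2 = 64 ≡ 4 (mod 15).
Final value: 8^10 ≡ 4 (mod 15).

Final answer: 4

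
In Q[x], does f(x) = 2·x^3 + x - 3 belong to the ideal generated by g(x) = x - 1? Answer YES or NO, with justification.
YES

In Q[x] the ideal (g) consists of all multiples of g, so f ∈ (g) iff g | f, i.e. iff the remainder of f on division by g is 0. Divide f by g (g is monic, so eliminate the leading term of the running remainder at each step):
  leading term 2·x^3: subtract (2·x^2)·g(x) = 2·x^3 - 2·x^2, leaving 2·x^2 + x - 3
  leading term 2·x^2: subtract (2·x)·g(x) = 2·x^2 - 2·x, leaving 3·x - 3
  leading term 3·x: subtract (3)·g(x) = 3·x - 3, leaving 0
The remainder is 0, so f(x) = g(x) · h(x) with h(x) = 2·x^2 + 2·x + 3. Hence g | f, i.e. f ∈ (g).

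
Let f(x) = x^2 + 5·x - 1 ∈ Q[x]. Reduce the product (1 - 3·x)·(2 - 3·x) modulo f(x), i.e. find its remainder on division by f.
First multiply in Q[x] without reducing: a · b = 9·x^2 - 9·x + 2. Now divide by f(x) = x^2 + 5·x - 1, eliminating the leading term at each step:
  leading term 9·x^2: subtract (9)·f(x) = 9·x^2 + 45·x - 9, leaving 11 - 54·x
The degree is now < 2, so this is the remainder. Hence a · b ≡ 11 - 54·x in Q[x]/(f).

Final answer: a · b ≡ 11 - 54·x (mod f(x))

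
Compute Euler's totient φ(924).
φ is multiplicative, with φ(p^e) = p^e − p^(e−1). Factorise 924 = 2^2 · 3 · 7 · 11. Then
  φ(924) = (2^2 − 2^1) · (3 − 1) · (7 − 1) · (11 − 1) = 2 · 2 · 6 · 10 = 240.

Final answer: φ(924) = 240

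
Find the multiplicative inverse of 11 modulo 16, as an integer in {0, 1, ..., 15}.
11^(−1) ≡ 3 (mod 16)

Apply the extended Euclidean algorithm to (16, 11), tracking rows (r, s, t) with s·16 + t·11 = r. Each division r_prev = q·r_cur + r_new produces the new row as (previous row) − q·(current row):
  row A: (16, 1, 0)   [1·16 + 0·11 = 16]
  row B: (11, 0, 1)   [0·16 + 1·11 = 11]
  16 = 1·11 + 5   → row C = row A − 1·row B = (5, 1, −1)   [check: 1·16 − 1·11 = 5]
  11 = 2·5 + 1   → row D = row B − 2·row C = (1, −2, 3)   [check: −2·16 + 3·11 = 1]
  5 = 5·1 + 0   → remainder 0, stop. gcd = 1 (last nonzero row D).
The gcd is 1, so 11 is invertible mod 16. The last nonzero row gives −2·16 + 3·11 = 1, so t = 3. So 11^(−1) ≡ 3 (mod 16). Verify: 11 · 3 = 33 ≡ 1 (mod 16). ✓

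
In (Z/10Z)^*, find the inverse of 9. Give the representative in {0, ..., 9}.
9^(−1) ≡ 9 (mod 10)

Apply the extended Euclidean algorithm to (10, 9), tracking rows (r, s, t) with s·10 + t·9 = r. Each division r_prev = q·r_cur + r_new produces the new row as (previous row) − q·(current row):
  row A: (10, 1, 0)   [1·10 + 0·9 = 10]
  row B: (9, 0, 1)   [0·10 + 1·9 = 9]
  10 = 1·9 + 1   → row C = row A − 1·row B = (1, 1, −1)   [check: 1·10 − 1·9 = 1]
  9 = 9·1 + 0   → remainder 0, stop. gcd = 1 (last nonzero row C).
The gcd is 1, so 9 is invertible mod 10. The last nonzero row gives 1·10 − 1·9 = 1, so t = −1. So 9^(−1) ≡ −1 ≡ 9 (mod 10). Verify: 9 · 9 = 81 ≡ 1 (mod 10). ✓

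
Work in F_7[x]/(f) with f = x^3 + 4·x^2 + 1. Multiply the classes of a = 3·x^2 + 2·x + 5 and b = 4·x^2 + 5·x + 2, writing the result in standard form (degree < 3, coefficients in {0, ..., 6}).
a · b ≡ 3·x^2 + 3·x (mod f(x))

Multiply as integer polynomials: a · b = 12·x^4 + 23·x^3 + 36·x^2 + 29·x + 10. Reducing coefficients mod 7: a · b ≡ 5·x^4 + 2·x^3 + x^2 + x + 3. Now divide by f(x) = x^3 + 4·x^2 + 1 in F_7[x], eliminating the leading term at each step:
  leading term 5·x^4: subtract (5·x)·f(x) = 5·x^4 + 6·x^3 + 5·x, leaving 3·x^3 + x^2 + 3·x + 3 (coefficients mod 7)
  leading term 3·x^3: subtract (3)·f(x) = 3·x^3 + 5·x^2 + 3, leaving 3·x^2 + 3·x (coefficients mod 7)
The degree is now < 3, so this is the remainder. Hence a · b ≡ 3·x^2 + 3·x in F_7[x]/(f).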